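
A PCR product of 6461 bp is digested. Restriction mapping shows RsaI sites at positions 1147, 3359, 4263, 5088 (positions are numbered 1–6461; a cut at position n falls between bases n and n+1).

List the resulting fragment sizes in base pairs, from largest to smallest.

Linear molecule, 4 cuts → 5 fragments:
  1147 − 0 = 1147 bp
  3359 − 1147 = 2212 bp
  4263 − 3359 = 904 bp
  5088 − 4263 = 825 bp
  6461 − 5088 = 1373 bp
Sorted largest to smallest: 2212, 1373, 1147, 904, 825 bp.

2212, 1373, 1147, 904, 825 bp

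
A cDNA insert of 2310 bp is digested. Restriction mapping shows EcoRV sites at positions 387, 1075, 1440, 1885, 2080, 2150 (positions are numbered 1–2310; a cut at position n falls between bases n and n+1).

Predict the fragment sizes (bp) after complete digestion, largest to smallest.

Linear molecule, 6 cuts → 7 fragments:
  387 − 0 = 387 bp
  1075 − 387 = 688 bp
  1440 − 1075 = 365 bp
  1885 − 1440 = 445 bp
  2080 − 1885 = 195 bp
  2150 − 2080 = 70 bp
  2310 − 2150 = 160 bp
Sorted largest to smallest: 688, 445, 387, 365, 195, 160, 70 bp.

688, 445, 387, 365, 195, 160, 70 bp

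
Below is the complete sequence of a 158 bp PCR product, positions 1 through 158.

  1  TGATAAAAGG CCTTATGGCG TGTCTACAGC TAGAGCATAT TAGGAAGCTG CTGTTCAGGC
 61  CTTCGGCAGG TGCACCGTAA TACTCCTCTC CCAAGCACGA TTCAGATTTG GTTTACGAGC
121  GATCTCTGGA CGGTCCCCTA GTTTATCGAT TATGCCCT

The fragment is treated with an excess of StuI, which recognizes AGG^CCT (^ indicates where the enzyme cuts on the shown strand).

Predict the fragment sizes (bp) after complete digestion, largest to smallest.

99, 49, 10 bp

StuI sites (AGGCCT) start at positions 8, 57.
StuI cuts after base 3 of each site, so after positions 10, 59.
Linear molecule, 2 cuts → 3 fragments:
  1–10 → 10 bp
  11–59 → 49 bp
  60–158 → 99 bp
Sorted largest to smallest: 99, 49, 10 bp.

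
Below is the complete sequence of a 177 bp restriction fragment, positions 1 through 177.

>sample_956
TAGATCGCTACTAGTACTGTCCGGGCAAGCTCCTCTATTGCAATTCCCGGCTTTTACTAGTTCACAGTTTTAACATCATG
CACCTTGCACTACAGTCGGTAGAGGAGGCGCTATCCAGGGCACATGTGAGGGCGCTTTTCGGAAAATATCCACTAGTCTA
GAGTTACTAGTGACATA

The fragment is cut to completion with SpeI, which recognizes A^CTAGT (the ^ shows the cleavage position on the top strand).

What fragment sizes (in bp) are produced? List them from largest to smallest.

96, 46, 14, 11, 10 bp

SpeI sites (ACTAGT) start at positions 10, 56, 152, 166.
SpeI cuts after the first base of each site, so after positions 10, 56, 152, 166.
Linear molecule, 4 cuts → 5 fragments:
  1–10 → 10 bp
  11–56 → 46 bp
  57–152 → 96 bp
  153–166 → 14 bp
  167–177 → 11 bp
Sorted largest to smallest: 96, 46, 14, 11, 10 bp.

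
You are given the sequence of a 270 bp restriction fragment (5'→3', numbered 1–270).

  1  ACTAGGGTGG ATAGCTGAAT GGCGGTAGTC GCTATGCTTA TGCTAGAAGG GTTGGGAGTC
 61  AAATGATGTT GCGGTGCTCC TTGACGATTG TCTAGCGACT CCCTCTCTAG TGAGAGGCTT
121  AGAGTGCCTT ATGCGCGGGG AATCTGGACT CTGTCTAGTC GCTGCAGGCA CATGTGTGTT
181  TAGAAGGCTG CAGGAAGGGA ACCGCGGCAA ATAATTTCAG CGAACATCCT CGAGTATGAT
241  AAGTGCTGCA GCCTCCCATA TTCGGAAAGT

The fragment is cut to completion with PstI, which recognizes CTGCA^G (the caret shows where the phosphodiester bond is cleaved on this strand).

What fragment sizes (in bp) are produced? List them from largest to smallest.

PstI sites (CTGCAG) start at positions 162, 188, 246.
PstI cuts after base 5 of each site (before the last base), so after positions 166, 192, 250.
Linear molecule, 3 cuts → 4 fragments:
  1–166 → 166 bp
  167–192 → 26 bp
  193–250 → 58 bp
  251–270 → 20 bp
Sorted largest to smallest: 166, 58, 26, 20 bp.

166, 58, 26, 20 bp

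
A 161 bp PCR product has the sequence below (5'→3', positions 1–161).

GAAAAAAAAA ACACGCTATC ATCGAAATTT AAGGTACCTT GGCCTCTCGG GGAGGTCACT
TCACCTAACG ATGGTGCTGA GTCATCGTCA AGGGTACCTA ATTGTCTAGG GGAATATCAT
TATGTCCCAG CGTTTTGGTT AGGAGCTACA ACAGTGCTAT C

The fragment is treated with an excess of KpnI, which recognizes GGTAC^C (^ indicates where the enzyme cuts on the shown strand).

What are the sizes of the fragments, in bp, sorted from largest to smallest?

64, 60, 37 bp

KpnI sites (GGTACC) start at positions 33, 93.
KpnI cuts after base 5 of each site (before the last base), so after positions 37, 97.
Linear molecule, 2 cuts → 3 fragments:
  1–37 → 37 bp
  38–97 → 60 bp
  98–161 → 64 bp
Sorted largest to smallest: 64, 60, 37 bp.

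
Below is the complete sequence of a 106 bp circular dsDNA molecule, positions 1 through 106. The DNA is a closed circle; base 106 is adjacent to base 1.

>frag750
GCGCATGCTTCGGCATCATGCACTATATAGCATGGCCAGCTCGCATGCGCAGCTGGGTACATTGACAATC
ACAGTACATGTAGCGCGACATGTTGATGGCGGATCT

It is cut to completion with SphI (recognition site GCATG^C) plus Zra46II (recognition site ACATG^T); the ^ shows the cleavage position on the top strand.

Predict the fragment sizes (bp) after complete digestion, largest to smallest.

40, 33, 21, 12 bp

SphI sites (GCATGC) start at positions 3, 43.
SphI cuts after base 5 of each site (before the last base), so after positions 7, 47.
Zra46II sites (ACATGT) start at positions 76, 88.
Zra46II cuts after base 5 of each site (before the last base), so after positions 80, 92.
Combined cut positions: 7, 47, 80, 92.
Circular molecule, 4 cuts → 4 fragments:
  8–47 → 40 bp
  48–80 → 33 bp
  81–92 → 12 bp
  93–106 then 1–7 → 14 + 7 = 21 bp
Sorted largest to smallest: 40, 33, 21, 12 bp.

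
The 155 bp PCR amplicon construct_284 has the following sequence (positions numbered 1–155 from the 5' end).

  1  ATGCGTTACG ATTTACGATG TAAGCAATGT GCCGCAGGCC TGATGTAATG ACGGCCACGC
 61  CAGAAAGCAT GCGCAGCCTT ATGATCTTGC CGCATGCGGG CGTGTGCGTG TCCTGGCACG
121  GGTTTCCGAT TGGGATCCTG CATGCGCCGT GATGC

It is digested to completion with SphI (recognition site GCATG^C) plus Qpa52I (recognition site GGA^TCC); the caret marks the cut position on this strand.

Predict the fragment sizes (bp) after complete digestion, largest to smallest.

SphI sites (GCATGC) start at positions 67, 92, 140.
SphI cuts after base 5 of each site (before the last base), so after positions 71, 96, 144.
The Qpa52I site (GGATCC) starts at position 133.
Qpa52I cuts after base 3 of each site, so after position 135.
Combined cut positions: 71, 96, 135, 144.
Linear molecule, 4 cuts → 5 fragments:
  1–71 → 71 bp
  72–96 → 25 bp
  97–135 → 39 bp
  136–144 → 9 bp
  145–155 → 11 bp
Sorted largest to smallest: 71, 39, 25, 11, 9 bp.

71, 39, 25, 11, 9 bp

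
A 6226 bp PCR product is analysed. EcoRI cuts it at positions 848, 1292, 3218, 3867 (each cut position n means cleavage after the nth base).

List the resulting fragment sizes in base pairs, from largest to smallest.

Linear molecule, 4 cuts → 5 fragments:
  848 − 0 = 848 bp
  1292 − 848 = 444 bp
  3218 − 1292 = 1926 bp
  3867 − 3218 = 649 bp
  6226 − 3867 = 2359 bp
Sorted largest to smallest: 2359, 1926, 848, 649, 444 bp.

2359, 1926, 848, 649, 444 bp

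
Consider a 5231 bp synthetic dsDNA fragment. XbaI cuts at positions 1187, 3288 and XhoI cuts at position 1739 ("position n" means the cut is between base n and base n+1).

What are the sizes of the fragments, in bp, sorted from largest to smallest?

1943, 1549, 1187, 552 bp

Combined cut positions (sorted): 1187, 1739, 3288.
Linear molecule, 3 cuts → 4 fragments:
  1187 − 0 = 1187 bp
  1739 − 1187 = 552 bp
  3288 − 1739 = 1549 bp
  5231 − 3288 = 1943 bp
Sorted largest to smallest: 1943, 1549, 1187, 552 bp.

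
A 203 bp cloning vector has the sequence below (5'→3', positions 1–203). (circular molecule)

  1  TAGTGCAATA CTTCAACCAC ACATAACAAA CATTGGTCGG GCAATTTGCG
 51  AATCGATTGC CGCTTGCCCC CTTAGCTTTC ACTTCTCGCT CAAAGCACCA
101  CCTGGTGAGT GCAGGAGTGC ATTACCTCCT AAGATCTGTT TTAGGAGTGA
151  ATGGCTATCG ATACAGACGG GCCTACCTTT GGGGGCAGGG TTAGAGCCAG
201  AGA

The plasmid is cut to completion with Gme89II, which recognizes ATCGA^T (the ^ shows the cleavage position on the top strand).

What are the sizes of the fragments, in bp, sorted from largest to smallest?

105, 98 bp

Gme89II sites (ATCGAT) start at positions 52, 157.
Gme89II cuts after base 5 of each site (before the last base), so after positions 56, 161.
Circular molecule, 2 cuts → 2 fragments:
  57–161 → 105 bp
  162–203 then 1–56 → 42 + 56 = 98 bp
Sorted largest to smallest: 105, 98 bp.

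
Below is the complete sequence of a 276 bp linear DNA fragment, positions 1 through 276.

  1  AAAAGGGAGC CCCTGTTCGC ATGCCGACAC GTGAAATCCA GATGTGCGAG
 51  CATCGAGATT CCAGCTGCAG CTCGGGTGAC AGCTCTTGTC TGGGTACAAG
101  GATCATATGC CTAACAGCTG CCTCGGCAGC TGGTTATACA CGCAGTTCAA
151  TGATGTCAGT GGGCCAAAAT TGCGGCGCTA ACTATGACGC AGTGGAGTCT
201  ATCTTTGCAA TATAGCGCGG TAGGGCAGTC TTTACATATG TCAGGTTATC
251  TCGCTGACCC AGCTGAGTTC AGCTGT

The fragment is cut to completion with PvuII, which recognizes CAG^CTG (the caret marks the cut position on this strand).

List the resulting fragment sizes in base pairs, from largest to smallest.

PvuII sites (CAGCTG) start at positions 62, 115, 127, 260, 270.
PvuII cuts after base 3 of each site, so after positions 64, 117, 129, 262, 272.
Linear molecule, 5 cuts → 6 fragments:
  1–64 → 64 bp
  65–117 → 53 bp
  118–129 → 12 bp
  130–262 → 133 bp
  263–272 → 10 bp
  273–276 → 4 bp
Sorted largest to smallest: 133, 64, 53, 12, 10, 4 bp.

133, 64, 53, 12, 10, 4 bp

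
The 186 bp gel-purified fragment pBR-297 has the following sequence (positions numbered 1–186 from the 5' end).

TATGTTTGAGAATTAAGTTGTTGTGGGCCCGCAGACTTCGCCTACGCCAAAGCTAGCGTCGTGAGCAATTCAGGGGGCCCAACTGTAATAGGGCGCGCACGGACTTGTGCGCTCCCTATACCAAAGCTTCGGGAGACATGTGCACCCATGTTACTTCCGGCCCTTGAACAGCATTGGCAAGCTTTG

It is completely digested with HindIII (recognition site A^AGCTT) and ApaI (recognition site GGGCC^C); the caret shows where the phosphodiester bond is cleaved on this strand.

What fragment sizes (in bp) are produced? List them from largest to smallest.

HindIII sites (AAGCTT) start at positions 124, 179.
HindIII cuts after the first base of each site, so after positions 124, 179.
ApaI sites (GGGCCC) start at positions 25, 75.
ApaI cuts after base 5 of each site (before the last base), so after positions 29, 79.
Combined cut positions: 29, 79, 124, 179.
Linear molecule, 4 cuts → 5 fragments:
  1–29 → 29 bp
  30–79 → 50 bp
  80–124 → 45 bp
  125–179 → 55 bp
  180–186 → 7 bp
Sorted largest to smallest: 55, 50, 45, 29, 7 bp.

55, 50, 45, 29, 7 bp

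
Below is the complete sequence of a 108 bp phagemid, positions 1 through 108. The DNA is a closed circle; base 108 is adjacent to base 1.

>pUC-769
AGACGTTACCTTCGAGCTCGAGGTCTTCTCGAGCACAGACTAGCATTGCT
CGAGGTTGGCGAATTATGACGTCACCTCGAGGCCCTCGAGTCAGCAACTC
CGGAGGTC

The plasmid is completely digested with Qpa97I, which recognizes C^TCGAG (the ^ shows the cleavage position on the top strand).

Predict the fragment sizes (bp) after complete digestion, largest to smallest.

40, 27, 21, 11, 9 bp

Qpa97I sites (CTCGAG) start at positions 17, 28, 49, 76, 85.
Qpa97I cuts after the first base of each site, so after positions 17, 28, 49, 76, 85.
Circular molecule, 5 cuts → 5 fragments:
  18–28 → 11 bp
  29–49 → 21 bp
  50–76 → 27 bp
  77–85 → 9 bp
  86–108 then 1–17 → 23 + 17 = 40 bp
Sorted largest to smallest: 40, 27, 21, 11, 9 bp.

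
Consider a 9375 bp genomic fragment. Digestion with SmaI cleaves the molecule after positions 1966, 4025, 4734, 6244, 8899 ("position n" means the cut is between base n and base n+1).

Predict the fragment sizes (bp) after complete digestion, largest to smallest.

2655, 2059, 1966, 1510, 709, 476 bp

Linear molecule, 5 cuts → 6 fragments:
  1966 − 0 = 1966 bp
  4025 − 1966 = 2059 bp
  4734 − 4025 = 709 bp
  6244 − 4734 = 1510 bp
  8899 − 6244 = 2655 bp
  9375 − 8899 = 476 bp
Sorted largest to smallest: 2655, 2059, 1966, 1510, 709, 476 bp.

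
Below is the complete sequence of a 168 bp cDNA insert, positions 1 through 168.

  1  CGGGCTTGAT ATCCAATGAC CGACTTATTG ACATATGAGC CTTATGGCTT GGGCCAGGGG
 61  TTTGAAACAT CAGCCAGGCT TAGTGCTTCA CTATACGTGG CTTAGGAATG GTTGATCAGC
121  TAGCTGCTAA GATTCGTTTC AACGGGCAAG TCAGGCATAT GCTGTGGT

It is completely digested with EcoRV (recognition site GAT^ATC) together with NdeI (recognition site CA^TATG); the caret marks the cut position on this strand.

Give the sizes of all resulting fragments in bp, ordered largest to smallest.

124, 23, 11, 10 bp

The EcoRV site (GATATC) starts at position 8.
EcoRV cuts after base 3 of each site, so after position 10.
NdeI sites (CATATG) start at positions 32, 156.
NdeI cuts after base 2 of each site, so after positions 33, 157.
Combined cut positions: 10, 33, 157.
Linear molecule, 3 cuts → 4 fragments:
  1–10 → 10 bp
  11–33 → 23 bp
  34–157 → 124 bp
  158–168 → 11 bp
Sorted largest to smallest: 124, 23, 11, 10 bp.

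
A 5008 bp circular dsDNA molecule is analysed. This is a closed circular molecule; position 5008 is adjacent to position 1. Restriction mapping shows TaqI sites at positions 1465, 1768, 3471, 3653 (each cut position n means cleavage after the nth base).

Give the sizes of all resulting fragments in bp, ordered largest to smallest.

2820, 1703, 303, 182 bp

Circular molecule, 4 cuts → 4 fragments:
  1768 − 1465 = 303 bp
  3471 − 1768 = 1703 bp
  3653 − 3471 = 182 bp
  wrap: 5008 − 3653 + 1465 = 2820 bp
Sorted largest to smallest: 2820, 1703, 303, 182 bp.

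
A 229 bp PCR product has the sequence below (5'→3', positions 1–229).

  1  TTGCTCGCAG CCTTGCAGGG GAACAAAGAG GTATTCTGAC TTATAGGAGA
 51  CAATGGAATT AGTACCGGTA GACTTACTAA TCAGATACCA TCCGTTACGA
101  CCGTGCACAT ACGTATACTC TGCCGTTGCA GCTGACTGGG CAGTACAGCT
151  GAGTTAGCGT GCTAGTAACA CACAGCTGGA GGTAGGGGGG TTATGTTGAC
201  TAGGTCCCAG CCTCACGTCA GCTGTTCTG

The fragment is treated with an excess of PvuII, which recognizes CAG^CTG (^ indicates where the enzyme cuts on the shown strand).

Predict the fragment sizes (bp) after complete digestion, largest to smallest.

131, 46, 27, 17, 8 bp

PvuII sites (CAGCTG) start at positions 129, 146, 173, 219.
PvuII cuts after base 3 of each site, so after positions 131, 148, 175, 221.
Linear molecule, 4 cuts → 5 fragments:
  1–131 → 131 bp
  132–148 → 17 bp
  149–175 → 27 bp
  176–221 → 46 bp
  222–229 → 8 bp
Sorted largest to smallest: 131, 46, 27, 17, 8 bp.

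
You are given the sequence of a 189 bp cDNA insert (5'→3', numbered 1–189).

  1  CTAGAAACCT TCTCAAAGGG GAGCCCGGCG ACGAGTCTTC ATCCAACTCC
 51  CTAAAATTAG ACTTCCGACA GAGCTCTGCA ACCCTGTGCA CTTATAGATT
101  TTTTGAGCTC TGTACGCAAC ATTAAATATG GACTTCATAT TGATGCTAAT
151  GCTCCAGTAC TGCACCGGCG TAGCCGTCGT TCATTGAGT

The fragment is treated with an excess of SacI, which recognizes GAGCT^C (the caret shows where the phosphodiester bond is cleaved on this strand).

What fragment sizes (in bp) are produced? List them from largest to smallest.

80, 75, 34 bp

SacI sites (GAGCTC) start at positions 71, 105.
SacI cuts after base 5 of each site (before the last base), so after positions 75, 109.
Linear molecule, 2 cuts → 3 fragments:
  1–75 → 75 bp
  76–109 → 34 bp
  110–189 → 80 bp
Sorted largest to smallest: 80, 75, 34 bp.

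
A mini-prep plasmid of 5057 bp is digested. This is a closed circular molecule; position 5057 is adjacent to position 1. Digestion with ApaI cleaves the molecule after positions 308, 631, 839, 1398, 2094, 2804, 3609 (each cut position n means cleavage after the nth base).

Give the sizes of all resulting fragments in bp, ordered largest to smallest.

Circular molecule, 7 cuts → 7 fragments:
  631 − 308 = 323 bp
  839 − 631 = 208 bp
  1398 − 839 = 559 bp
  2094 − 1398 = 696 bp
  2804 − 2094 = 710 bp
  3609 − 2804 = 805 bp
  wrap: 5057 − 3609 + 308 = 1756 bp
Sorted largest to smallest: 1756, 805, 710, 696, 559, 323, 208 bp.

1756, 805, 710, 696, 559, 323, 208 bp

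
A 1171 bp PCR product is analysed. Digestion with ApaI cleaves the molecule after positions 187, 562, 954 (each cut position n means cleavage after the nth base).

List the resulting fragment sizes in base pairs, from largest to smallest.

392, 375, 217, 187 bp

Linear molecule, 3 cuts → 4 fragments:
  187 − 0 = 187 bp
  562 − 187 = 375 bp
  954 − 562 = 392 bp
  1171 − 954 = 217 bp
Sorted largest to smallest: 392, 375, 217, 187 bp.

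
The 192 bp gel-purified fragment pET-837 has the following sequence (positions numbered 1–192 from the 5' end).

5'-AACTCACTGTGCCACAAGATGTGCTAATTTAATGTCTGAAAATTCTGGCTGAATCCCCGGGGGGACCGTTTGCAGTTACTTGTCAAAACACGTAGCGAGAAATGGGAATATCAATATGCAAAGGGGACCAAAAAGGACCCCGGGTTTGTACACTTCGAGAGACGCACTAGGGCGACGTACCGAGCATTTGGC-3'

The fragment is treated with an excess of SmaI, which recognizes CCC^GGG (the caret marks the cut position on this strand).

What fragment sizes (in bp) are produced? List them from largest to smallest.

83, 58, 51 bp

SmaI sites (CCCGGG) start at positions 56, 139.
SmaI cuts after base 3 of each site, so after positions 58, 141.
Linear molecule, 2 cuts → 3 fragments:
  1–58 → 58 bp
  59–141 → 83 bp
  142–192 → 51 bp
Sorted largest to smallest: 83, 58, 51 bp.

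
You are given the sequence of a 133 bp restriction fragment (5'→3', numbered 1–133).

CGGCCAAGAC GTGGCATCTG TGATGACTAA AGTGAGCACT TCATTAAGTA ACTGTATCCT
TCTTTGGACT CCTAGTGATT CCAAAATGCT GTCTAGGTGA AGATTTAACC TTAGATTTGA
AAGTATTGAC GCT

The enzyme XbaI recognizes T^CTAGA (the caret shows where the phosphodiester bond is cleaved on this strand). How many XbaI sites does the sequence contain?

0

No occurrence of TCTAGA is present in the sequence.
XbaI does not cut: 0 sites.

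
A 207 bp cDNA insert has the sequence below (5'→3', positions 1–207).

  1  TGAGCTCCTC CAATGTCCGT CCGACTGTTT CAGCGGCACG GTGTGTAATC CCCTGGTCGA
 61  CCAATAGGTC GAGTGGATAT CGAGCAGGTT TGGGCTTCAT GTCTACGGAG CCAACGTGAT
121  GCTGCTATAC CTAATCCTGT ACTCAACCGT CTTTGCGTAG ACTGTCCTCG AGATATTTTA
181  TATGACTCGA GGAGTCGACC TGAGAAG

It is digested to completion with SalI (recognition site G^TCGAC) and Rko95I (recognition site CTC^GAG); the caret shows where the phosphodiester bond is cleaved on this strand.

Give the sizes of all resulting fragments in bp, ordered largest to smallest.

SalI sites (GTCGAC) start at positions 56, 194.
SalI cuts after the first base of each site, so after positions 56, 194.
Rko95I sites (CTCGAG) start at positions 167, 186.
Rko95I cuts after base 3 of each site, so after positions 169, 188.
Combined cut positions: 56, 169, 188, 194.
Linear molecule, 4 cuts → 5 fragments:
  1–56 → 56 bp
  57–169 → 113 bp
  170–188 → 19 bp
  189–194 → 6 bp
  195–207 → 13 bp
Sorted largest to smallest: 113, 56, 19, 13, 6 bp.

113, 56, 19, 13, 6 bp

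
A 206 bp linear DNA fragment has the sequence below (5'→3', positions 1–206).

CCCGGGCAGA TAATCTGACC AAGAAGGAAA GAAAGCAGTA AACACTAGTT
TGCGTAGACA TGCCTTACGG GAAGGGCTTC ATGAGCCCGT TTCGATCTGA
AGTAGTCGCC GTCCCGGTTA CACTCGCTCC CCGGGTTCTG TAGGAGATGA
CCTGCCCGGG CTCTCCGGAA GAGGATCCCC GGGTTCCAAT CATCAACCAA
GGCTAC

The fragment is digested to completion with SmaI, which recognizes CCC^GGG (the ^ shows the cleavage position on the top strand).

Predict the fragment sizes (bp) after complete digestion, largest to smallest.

129, 26, 25, 23, 3 bp

SmaI sites (CCCGGG) start at positions 1, 130, 155, 178.
SmaI cuts after base 3 of each site, so after positions 3, 132, 157, 180.
Linear molecule, 4 cuts → 5 fragments:
  1–3 → 3 bp
  4–132 → 129 bp
  133–157 → 25 bp
  158–180 → 23 bp
  181–206 → 26 bp
Sorted largest to smallest: 129, 26, 25, 23, 3 bp.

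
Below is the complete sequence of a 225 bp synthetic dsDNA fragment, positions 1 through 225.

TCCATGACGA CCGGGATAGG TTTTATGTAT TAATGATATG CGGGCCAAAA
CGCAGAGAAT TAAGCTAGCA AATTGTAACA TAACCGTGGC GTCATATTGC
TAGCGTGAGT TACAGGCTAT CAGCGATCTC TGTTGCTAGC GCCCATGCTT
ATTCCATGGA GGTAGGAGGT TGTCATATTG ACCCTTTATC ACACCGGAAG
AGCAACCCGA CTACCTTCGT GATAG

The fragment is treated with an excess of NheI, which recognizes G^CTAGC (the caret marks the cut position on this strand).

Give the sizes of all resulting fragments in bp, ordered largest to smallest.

90, 64, 36, 35 bp

NheI sites (GCTAGC) start at positions 64, 99, 135.
NheI cuts after the first base of each site, so after positions 64, 99, 135.
Linear molecule, 3 cuts → 4 fragments:
  1–64 → 64 bp
  65–99 → 35 bp
  100–135 → 36 bp
  136–225 → 90 bp
Sorted largest to smallest: 90, 64, 36, 35 bp.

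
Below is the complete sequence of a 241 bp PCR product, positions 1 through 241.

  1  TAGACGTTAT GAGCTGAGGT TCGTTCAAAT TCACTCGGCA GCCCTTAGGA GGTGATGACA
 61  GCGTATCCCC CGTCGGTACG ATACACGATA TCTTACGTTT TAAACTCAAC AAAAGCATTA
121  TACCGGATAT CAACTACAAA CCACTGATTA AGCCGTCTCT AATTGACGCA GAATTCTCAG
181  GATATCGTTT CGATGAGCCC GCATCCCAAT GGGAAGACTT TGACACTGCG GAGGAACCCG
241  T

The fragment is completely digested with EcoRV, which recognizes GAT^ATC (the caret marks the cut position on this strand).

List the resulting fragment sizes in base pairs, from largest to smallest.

EcoRV sites (GATATC) start at positions 87, 126, 181.
EcoRV cuts after base 3 of each site, so after positions 89, 128, 183.
Linear molecule, 3 cuts → 4 fragments:
  1–89 → 89 bp
  90–128 → 39 bp
  129–183 → 55 bp
  184–241 → 58 bp
Sorted largest to smallest: 89, 58, 55, 39 bp.

89, 58, 55, 39 bp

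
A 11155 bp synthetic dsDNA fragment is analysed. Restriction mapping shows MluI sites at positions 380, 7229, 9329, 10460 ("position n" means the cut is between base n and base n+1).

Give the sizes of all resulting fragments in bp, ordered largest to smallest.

6849, 2100, 1131, 695, 380 bp

Linear molecule, 4 cuts → 5 fragments:
  380 − 0 = 380 bp
  7229 − 380 = 6849 bp
  9329 − 7229 = 2100 bp
  10460 − 9329 = 1131 bp
  11155 − 10460 = 695 bp
Sorted largest to smallest: 6849, 2100, 1131, 695, 380 bp.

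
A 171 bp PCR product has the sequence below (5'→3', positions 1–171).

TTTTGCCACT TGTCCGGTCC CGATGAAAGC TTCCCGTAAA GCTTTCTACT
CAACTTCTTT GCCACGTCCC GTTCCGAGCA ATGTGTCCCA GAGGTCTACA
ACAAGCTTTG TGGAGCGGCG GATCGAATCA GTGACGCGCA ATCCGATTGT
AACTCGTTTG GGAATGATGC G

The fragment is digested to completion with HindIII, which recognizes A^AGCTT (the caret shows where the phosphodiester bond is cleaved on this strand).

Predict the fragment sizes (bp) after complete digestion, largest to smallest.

68, 64, 27, 12 bp

HindIII sites (AAGCTT) start at positions 27, 39, 103.
HindIII cuts after the first base of each site, so after positions 27, 39, 103.
Linear molecule, 3 cuts → 4 fragments:
  1–27 → 27 bp
  28–39 → 12 bp
  40–103 → 64 bp
  104–171 → 68 bp
Sorted largest to smallest: 68, 64, 27, 12 bp.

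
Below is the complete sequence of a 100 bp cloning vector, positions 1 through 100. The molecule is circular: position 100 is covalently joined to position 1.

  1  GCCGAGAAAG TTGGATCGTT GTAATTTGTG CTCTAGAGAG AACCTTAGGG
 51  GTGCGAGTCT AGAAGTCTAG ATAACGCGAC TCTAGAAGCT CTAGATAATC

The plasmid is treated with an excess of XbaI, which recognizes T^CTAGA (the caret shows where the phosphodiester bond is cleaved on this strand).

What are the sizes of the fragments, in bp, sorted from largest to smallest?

42, 26, 15, 9, 8 bp

XbaI sites (TCTAGA) start at positions 32, 58, 66, 81, 90.
XbaI cuts after the first base of each site, so after positions 32, 58, 66, 81, 90.
Circular molecule, 5 cuts → 5 fragments:
  33–58 → 26 bp
  59–66 → 8 bp
  67–81 → 15 bp
  82–90 → 9 bp
  91–100 then 1–32 → 10 + 32 = 42 bp
Sorted largest to smallest: 42, 26, 15, 9, 8 bp.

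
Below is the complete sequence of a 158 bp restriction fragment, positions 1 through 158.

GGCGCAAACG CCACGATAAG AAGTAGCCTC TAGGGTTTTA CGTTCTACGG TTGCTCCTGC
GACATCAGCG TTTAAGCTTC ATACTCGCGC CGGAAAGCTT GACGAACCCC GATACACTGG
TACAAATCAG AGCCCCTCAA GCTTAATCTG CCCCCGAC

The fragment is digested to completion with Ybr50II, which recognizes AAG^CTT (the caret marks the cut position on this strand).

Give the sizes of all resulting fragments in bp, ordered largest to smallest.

Ybr50II sites (AAGCTT) start at positions 74, 95, 139.
Ybr50II cuts after base 3 of each site, so after positions 76, 97, 141.
Linear molecule, 3 cuts → 4 fragments:
  1–76 → 76 bp
  77–97 → 21 bp
  98–141 → 44 bp
  142–158 → 17 bp
Sorted largest to smallest: 76, 44, 21, 17 bp.

76, 44, 21, 17 bp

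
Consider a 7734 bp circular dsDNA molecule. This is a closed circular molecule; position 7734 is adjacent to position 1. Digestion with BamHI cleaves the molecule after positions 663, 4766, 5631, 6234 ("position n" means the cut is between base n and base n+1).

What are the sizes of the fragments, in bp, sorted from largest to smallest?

4103, 2163, 865, 603 bp

Circular molecule, 4 cuts → 4 fragments:
  4766 − 663 = 4103 bp
  5631 − 4766 = 865 bp
  6234 − 5631 = 603 bp
  wrap: 7734 − 6234 + 663 = 2163 bp
Sorted largest to smallest: 4103, 2163, 865, 603 bp.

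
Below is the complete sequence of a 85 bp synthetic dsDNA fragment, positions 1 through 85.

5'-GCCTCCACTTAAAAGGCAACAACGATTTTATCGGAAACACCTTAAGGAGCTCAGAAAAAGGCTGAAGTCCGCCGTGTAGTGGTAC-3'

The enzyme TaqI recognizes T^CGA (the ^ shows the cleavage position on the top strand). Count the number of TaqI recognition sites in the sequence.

0

No occurrence of TCGA is present in the sequence.
TaqI does not cut: 0 sites.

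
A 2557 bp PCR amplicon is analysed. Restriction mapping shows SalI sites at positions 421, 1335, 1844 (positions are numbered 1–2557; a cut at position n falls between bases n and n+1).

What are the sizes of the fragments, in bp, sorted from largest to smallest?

914, 713, 509, 421 bp

Linear molecule, 3 cuts → 4 fragments:
  421 − 0 = 421 bp
  1335 − 421 = 914 bp
  1844 − 1335 = 509 bp
  2557 − 1844 = 713 bp
Sorted largest to smallest: 914, 713, 509, 421 bp.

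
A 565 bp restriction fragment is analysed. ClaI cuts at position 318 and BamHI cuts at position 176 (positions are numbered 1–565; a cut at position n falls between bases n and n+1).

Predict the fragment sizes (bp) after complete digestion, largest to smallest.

247, 176, 142 bp

Combined cut positions (sorted): 176, 318.
Linear molecule, 2 cuts → 3 fragments:
  176 − 0 = 176 bp
  318 − 176 = 142 bp
  565 − 318 = 247 bp
Sorted largest to smallest: 247, 176, 142 bp.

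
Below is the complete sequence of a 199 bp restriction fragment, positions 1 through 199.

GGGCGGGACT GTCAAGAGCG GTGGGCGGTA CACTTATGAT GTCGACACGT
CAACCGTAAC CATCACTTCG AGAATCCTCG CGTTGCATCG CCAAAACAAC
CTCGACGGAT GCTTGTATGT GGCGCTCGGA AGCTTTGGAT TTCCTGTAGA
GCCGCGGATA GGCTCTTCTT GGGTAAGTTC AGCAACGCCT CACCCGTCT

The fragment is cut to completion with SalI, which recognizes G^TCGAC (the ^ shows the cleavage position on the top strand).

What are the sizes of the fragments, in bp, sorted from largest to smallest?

The SalI site (GTCGAC) starts at position 41.
SalI cuts after the first base of each site, so after position 41.
Linear molecule, 1 cut → 2 fragments:
  1–41 → 41 bp
  42–199 → 158 bp
Sorted largest to smallest: 158, 41 bp.

158, 41 bp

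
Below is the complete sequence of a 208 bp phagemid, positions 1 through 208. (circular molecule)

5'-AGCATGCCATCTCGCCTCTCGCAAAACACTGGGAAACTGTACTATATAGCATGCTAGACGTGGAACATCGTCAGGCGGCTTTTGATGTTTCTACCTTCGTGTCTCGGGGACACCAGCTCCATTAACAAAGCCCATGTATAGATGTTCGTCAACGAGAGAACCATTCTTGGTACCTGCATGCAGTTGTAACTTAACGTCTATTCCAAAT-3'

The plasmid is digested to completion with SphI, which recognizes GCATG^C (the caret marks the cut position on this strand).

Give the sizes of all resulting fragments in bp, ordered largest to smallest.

127, 47, 34 bp

SphI sites (GCATGC) start at positions 2, 49, 176.
SphI cuts after base 5 of each site (before the last base), so after positions 6, 53, 180.
Circular molecule, 3 cuts → 3 fragments:
  7–53 → 47 bp
  54–180 → 127 bp
  181–208 then 1–6 → 28 + 6 = 34 bp
Sorted largest to smallest: 127, 47, 34 bp.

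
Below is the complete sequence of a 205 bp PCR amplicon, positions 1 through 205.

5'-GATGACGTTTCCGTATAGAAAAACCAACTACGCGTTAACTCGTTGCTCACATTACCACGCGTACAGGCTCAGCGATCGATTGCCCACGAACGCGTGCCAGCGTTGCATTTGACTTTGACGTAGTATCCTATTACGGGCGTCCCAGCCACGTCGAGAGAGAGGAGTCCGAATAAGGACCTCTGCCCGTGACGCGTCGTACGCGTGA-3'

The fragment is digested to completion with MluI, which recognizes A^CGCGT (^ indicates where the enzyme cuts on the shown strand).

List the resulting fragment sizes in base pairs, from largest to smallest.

99, 33, 30, 27, 9, 7 bp

MluI sites (ACGCGT) start at positions 30, 57, 90, 189, 198.
MluI cuts after the first base of each site, so after positions 30, 57, 90, 189, 198.
Linear molecule, 5 cuts → 6 fragments:
  1–30 → 30 bp
  31–57 → 27 bp
  58–90 → 33 bp
  91–189 → 99 bp
  190–198 → 9 bp
  199–205 → 7 bp
Sorted largest to smallest: 99, 33, 30, 27, 9, 7 bp.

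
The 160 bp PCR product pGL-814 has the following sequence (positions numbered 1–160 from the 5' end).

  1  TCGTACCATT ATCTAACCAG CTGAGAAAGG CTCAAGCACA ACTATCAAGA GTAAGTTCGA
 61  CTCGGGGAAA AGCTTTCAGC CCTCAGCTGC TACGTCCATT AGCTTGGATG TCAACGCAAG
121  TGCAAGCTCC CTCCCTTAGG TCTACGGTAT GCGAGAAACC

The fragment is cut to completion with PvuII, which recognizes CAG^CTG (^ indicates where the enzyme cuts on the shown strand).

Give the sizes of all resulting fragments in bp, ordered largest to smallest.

74, 66, 20 bp

PvuII sites (CAGCTG) start at positions 18, 84.
PvuII cuts after base 3 of each site, so after positions 20, 86.
Linear molecule, 2 cuts → 3 fragments:
  1–20 → 20 bp
  21–86 → 66 bp
  87–160 → 74 bp
Sorted largest to smallest: 74, 66, 20 bp.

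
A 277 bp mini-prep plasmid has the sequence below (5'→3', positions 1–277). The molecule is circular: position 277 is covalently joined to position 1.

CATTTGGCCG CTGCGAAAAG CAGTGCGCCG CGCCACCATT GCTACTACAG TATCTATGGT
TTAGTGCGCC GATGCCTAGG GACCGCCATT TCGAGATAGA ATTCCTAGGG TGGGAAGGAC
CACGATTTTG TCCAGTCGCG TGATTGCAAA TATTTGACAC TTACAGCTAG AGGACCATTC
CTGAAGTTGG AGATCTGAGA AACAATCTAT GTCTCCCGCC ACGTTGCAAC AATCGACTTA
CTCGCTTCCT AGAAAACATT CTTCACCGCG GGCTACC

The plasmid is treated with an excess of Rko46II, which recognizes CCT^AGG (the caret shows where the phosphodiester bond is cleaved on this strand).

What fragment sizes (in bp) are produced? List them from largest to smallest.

248, 29 bp

Rko46II sites (CCTAGG) start at positions 75, 104.
Rko46II cuts after base 3 of each site, so after positions 77, 106.
Circular molecule, 2 cuts → 2 fragments:
  78–106 → 29 bp
  107–277 then 1–77 → 171 + 77 = 248 bp
Sorted largest to smallest: 248, 29 bp.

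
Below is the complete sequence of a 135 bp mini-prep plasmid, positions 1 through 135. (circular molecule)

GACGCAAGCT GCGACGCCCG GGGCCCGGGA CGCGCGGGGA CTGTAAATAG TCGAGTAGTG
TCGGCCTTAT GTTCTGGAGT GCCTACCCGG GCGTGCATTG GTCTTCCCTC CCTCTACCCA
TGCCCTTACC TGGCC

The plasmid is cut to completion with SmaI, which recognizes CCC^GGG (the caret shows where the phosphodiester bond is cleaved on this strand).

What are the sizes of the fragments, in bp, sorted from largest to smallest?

SmaI sites (CCCGGG) start at positions 17, 24, 86.
SmaI cuts after base 3 of each site, so after positions 19, 26, 88.
Circular molecule, 3 cuts → 3 fragments:
  20–26 → 7 bp
  27–88 → 62 bp
  89–135 then 1–19 → 47 + 19 = 66 bp
Sorted largest to smallest: 66, 62, 7 bp.

66, 62, 7 bp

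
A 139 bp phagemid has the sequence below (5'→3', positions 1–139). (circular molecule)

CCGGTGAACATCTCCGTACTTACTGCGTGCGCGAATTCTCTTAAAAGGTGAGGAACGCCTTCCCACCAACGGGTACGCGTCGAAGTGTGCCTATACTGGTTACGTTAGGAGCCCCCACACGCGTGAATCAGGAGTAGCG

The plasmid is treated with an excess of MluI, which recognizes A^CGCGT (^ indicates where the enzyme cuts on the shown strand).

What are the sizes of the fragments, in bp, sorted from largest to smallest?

MluI sites (ACGCGT) start at positions 75, 119.
MluI cuts after the first base of each site, so after positions 75, 119.
Circular molecule, 2 cuts → 2 fragments:
  76–119 → 44 bp
  120–139 then 1–75 → 20 + 75 = 95 bp
Sorted largest to smallest: 95, 44 bp.

95, 44 bp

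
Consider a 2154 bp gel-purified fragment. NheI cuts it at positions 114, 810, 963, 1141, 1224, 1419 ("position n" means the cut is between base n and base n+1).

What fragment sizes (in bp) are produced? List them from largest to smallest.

Linear molecule, 6 cuts → 7 fragments:
  114 − 0 = 114 bp
  810 − 114 = 696 bp
  963 − 810 = 153 bp
  1141 − 963 = 178 bp
  1224 − 1141 = 83 bp
  1419 − 1224 = 195 bp
  2154 − 1419 = 735 bp
Sorted largest to smallest: 735, 696, 195, 178, 153, 114, 83 bp.

735, 696, 195, 178, 153, 114, 83 bp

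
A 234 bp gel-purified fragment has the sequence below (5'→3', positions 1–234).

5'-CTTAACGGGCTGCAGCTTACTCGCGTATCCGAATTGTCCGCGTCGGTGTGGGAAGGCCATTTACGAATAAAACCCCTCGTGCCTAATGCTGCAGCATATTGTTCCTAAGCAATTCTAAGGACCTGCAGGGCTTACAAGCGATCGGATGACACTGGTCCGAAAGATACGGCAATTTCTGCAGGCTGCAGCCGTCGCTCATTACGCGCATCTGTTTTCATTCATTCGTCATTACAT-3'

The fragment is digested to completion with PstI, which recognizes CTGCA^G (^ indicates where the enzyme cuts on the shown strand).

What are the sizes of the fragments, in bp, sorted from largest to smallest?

PstI sites (CTGCAG) start at positions 10, 89, 123, 176, 183.
PstI cuts after base 5 of each site (before the last base), so after positions 14, 93, 127, 180, 187.
Linear molecule, 5 cuts → 6 fragments:
  1–14 → 14 bp
  15–93 → 79 bp
  94–127 → 34 bp
  128–180 → 53 bp
  181–187 → 7 bp
  188–234 → 47 bp
Sorted largest to smallest: 79, 53, 47, 34, 14, 7 bp.

79, 53, 47, 34, 14, 7 bp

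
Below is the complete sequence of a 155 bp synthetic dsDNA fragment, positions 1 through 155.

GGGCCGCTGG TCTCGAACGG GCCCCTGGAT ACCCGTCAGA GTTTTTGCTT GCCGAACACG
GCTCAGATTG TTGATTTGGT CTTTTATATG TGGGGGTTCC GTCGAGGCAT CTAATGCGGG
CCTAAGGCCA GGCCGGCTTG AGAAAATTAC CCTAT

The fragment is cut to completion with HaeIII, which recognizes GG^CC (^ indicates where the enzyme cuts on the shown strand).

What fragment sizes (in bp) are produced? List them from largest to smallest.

99, 23, 18, 7, 5, 3 bp

HaeIII sites (GGCC) start at positions 2, 20, 119, 126, 131.
HaeIII cuts after base 2 of each site, so after positions 3, 21, 120, 127, 132.
Linear molecule, 5 cuts → 6 fragments:
  1–3 → 3 bp
  4–21 → 18 bp
  22–120 → 99 bp
  121–127 → 7 bp
  128–132 → 5 bp
  133–155 → 23 bp
Sorted largest to smallest: 99, 23, 18, 7, 5, 3 bp.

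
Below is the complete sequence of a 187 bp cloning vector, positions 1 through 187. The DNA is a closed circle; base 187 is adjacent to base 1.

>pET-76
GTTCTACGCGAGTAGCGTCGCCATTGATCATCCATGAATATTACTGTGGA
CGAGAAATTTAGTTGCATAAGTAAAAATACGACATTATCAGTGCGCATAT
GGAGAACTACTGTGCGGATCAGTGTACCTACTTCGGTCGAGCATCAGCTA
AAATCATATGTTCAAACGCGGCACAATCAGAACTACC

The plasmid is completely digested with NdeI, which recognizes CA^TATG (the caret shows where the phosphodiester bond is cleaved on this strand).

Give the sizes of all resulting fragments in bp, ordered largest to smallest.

NdeI sites (CATATG) start at positions 96, 155.
NdeI cuts after base 2 of each site, so after positions 97, 156.
Circular molecule, 2 cuts → 2 fragments:
  98–156 → 59 bp
  157–187 then 1–97 → 31 + 97 = 128 bp
Sorted largest to smallest: 128, 59 bp.

128, 59 bp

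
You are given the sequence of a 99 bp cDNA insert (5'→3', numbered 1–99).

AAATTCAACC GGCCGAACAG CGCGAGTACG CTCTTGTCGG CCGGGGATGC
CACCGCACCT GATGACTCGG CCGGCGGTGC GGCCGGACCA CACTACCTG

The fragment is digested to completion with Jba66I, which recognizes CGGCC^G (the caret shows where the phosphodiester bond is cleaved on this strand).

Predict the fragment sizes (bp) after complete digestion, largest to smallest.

Jba66I sites (CGGCCG) start at positions 10, 38, 68, 80.
Jba66I cuts after base 5 of each site (before the last base), so after positions 14, 42, 72, 84.
Linear molecule, 4 cuts → 5 fragments:
  1–14 → 14 bp
  15–42 → 28 bp
  43–72 → 30 bp
  73–84 → 12 bp
  85–99 → 15 bp
Sorted largest to smallest: 30, 28, 15, 14, 12 bp.

30, 28, 15, 14, 12 bp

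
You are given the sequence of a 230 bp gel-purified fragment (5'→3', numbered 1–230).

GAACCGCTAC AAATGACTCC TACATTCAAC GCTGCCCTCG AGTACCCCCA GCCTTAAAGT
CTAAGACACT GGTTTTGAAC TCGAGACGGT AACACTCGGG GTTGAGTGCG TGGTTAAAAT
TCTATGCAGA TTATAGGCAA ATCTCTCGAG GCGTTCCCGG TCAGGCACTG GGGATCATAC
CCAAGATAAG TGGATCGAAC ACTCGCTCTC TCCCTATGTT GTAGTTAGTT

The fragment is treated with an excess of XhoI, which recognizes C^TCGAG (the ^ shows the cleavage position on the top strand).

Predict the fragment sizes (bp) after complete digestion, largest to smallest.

XhoI sites (CTCGAG) start at positions 37, 80, 145.
XhoI cuts after the first base of each site, so after positions 37, 80, 145.
Linear molecule, 3 cuts → 4 fragments:
  1–37 → 37 bp
  38–80 → 43 bp
  81–145 → 65 bp
  146–230 → 85 bp
Sorted largest to smallest: 85, 65, 43, 37 bp.

85, 65, 43, 37 bp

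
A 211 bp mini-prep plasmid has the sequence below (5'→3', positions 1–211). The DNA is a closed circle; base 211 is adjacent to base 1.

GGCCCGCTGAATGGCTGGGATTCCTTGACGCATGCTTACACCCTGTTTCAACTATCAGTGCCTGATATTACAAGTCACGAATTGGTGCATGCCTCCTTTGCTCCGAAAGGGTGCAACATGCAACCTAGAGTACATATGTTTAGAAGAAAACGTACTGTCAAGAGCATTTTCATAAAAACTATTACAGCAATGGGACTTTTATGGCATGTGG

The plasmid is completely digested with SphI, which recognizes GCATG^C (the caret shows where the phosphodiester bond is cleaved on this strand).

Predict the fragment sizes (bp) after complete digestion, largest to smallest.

SphI sites (GCATGC) start at positions 30, 87.
SphI cuts after base 5 of each site (before the last base), so after positions 34, 91.
Circular molecule, 2 cuts → 2 fragments:
  35–91 → 57 bp
  92–211 then 1–34 → 120 + 34 = 154 bp
Sorted largest to smallest: 154, 57 bp.

154, 57 bp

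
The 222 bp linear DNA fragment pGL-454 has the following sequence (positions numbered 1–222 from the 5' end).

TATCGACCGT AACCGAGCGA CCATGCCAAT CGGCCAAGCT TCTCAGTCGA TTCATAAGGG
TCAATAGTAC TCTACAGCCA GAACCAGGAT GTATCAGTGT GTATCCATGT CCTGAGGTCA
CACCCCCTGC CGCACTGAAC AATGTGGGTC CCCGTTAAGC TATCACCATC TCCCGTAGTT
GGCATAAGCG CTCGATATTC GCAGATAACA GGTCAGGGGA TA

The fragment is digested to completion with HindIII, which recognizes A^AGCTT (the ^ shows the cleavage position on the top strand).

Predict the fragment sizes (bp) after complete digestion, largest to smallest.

The HindIII site (AAGCTT) starts at position 36.
HindIII cuts after the first base of each site, so after position 36.
Linear molecule, 1 cut → 2 fragments:
  1–36 → 36 bp
  37–222 → 186 bp
Sorted largest to smallest: 186, 36 bp.

186, 36 bp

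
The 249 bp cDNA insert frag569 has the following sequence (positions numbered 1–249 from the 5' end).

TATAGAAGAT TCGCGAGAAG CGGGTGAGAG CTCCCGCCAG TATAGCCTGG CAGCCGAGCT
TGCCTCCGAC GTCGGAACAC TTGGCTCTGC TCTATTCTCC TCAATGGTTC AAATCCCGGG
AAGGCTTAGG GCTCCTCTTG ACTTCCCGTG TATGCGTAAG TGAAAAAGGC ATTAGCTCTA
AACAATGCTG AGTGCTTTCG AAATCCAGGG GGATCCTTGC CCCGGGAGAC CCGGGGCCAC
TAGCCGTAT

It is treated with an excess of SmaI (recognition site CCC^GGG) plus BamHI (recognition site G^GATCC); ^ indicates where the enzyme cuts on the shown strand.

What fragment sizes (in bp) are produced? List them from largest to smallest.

SmaI sites (CCCGGG) start at positions 115, 221, 230.
SmaI cuts after base 3 of each site, so after positions 117, 223, 232.
The BamHI site (GGATCC) starts at position 211.
BamHI cuts after the first base of each site, so after position 211.
Combined cut positions: 117, 211, 223, 232.
Linear molecule, 4 cuts → 5 fragments:
  1–117 → 117 bp
  118–211 → 94 bp
  212–223 → 12 bp
  224–232 → 9 bp
  233–249 → 17 bp
Sorted largest to smallest: 117, 94, 17, 12, 9 bp.

117, 94, 17, 12, 9 bp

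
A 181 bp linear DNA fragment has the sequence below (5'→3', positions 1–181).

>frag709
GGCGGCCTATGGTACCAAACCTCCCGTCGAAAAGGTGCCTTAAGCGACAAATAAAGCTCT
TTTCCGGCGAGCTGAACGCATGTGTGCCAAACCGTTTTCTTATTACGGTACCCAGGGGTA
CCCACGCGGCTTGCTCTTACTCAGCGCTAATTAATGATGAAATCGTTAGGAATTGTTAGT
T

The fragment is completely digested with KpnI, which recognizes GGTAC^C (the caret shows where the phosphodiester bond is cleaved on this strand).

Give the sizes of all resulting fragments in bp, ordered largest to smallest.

KpnI sites (GGTACC) start at positions 11, 107, 117.
KpnI cuts after base 5 of each site (before the last base), so after positions 15, 111, 121.
Linear molecule, 3 cuts → 4 fragments:
  1–15 → 15 bp
  16–111 → 96 bp
  112–121 → 10 bp
  122–181 → 60 bp
Sorted largest to smallest: 96, 60, 15, 10 bp.

96, 60, 15, 10 bp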